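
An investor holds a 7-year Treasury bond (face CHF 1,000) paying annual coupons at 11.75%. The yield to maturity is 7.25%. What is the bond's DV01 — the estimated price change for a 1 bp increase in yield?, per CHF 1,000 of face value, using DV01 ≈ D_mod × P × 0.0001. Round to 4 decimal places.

CHF 0.6177

Periodic yield y = 0.0725.
  t   CF        PV=CF/(1+0.0725)^t    t·PV
  1       117.50       109.5571       109.5571
  2       117.50       102.1512       204.3023
  3       117.50        95.2458       285.7375
  4       117.50        88.8073       355.2292
  5       117.50        82.8040       414.0200
  6       117.50        77.2065       463.2392
  7     1,117.50       684.6466     4,792.5259
  Σ                  1,240.4185     6,624.6112
P = 1,240.4185; D_Mac = 5.34063 yrs; D_mod = 4.97960 yrs.
DV01 ≈ 4.97960 × 1,240.4185 × 0.0001 = 0.617679.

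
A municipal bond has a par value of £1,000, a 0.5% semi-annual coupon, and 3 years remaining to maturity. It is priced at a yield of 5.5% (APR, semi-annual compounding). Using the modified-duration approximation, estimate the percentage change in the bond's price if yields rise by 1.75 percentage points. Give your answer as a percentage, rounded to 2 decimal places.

-5.07%

Periodic yield y = 0.0275. Modified duration first:
  t   CF        PV=CF/(1+0.0275)^t    t·PV
  1         2.50         2.4331         2.4331
  2         2.50         2.3680         4.7359
  3         2.50         2.3046         6.9138
  4         2.50         2.2429         8.9717
  5         2.50         2.1829        10.9144
  6     1,002.50       851.9094     5,111.4563
  Σ                    863.4408     5,145.4252
P = 863.4408; D_Mac = 5.95921 half-year periods = 2.97960 yrs; D_mod = 2.97960/(1+0.0275) = 2.89986 yrs.
ΔP/P ≈ -D_mod · Δy = -2.89986 × (+0.0175) = -0.050748 = -5.0748%.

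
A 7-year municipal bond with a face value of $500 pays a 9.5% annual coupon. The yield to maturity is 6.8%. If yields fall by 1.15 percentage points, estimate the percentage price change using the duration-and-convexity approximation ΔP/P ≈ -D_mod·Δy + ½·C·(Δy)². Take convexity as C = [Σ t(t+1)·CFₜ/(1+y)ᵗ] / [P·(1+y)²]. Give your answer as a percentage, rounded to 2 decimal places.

+6.19%

With y = 0.068:
  t   CF        PV=CF/(1+0.068)^t    t·PV        t(t+1)·PV
  1        47.50        44.4757        44.4757          88.9513
  2        47.50        41.6439        83.2877         249.8632
  3        47.50        38.9924       116.9772         467.9087
  4        47.50        36.5097       146.0389         730.1946
  5        47.50        34.1851       170.9257       1,025.5542
  6        47.50        32.0086       192.0513       1,344.3594
  7       547.50       345.4501     2,418.1509      19,345.2070
  Σ                    573.2655     3,171.9074      23,252.0384
P = 573.2655; D_Mac = 5.53305 yrs; D_mod = 5.18076 yrs; C = 35.56008.
Duration effect: -5.18076 × (-0.0115) = +0.059579
Convexity effect: 0.5 × 35.56008 × (-0.0115)² = +0.0023514
ΔP/P ≈ +0.059579 + 0.0023514 = +0.061930 = +6.1930%.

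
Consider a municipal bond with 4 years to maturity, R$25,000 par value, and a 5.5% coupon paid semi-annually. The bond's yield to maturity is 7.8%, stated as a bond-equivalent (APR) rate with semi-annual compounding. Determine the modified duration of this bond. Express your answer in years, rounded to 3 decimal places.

3.491 years

Periodic yield y = 0.039. First find Macaulay duration:
  t   CF        PV=CF/(1+0.039)^t    t·PV
  1       687.50       661.6939       661.6939
  2       687.50       636.8565     1,273.7131
  3       687.50       612.9514     1,838.8543
  4       687.50       589.9436     2,359.7745
  5       687.50       567.7994     2,838.9972
  6       687.50       546.4865     3,278.9188
  7       687.50       525.9735     3,681.8145
  8    25,687.50    18,914.6130   151,316.9036
  Σ                 23,056.3179   167,250.6700
P = 23,056.3179; Macaulay duration = 167,250.6700 / 23,056.3179 = 7.25401 half-year periods = 3.62700 years.
Modified duration = D_Mac / (1 + y) = 3.62700 / 1.039 = 3.49086 years.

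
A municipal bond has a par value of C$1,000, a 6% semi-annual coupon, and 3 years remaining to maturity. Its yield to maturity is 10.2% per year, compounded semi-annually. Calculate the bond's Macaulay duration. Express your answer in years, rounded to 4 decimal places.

2.7754 years

Periodic yield y = 0.051. Discount each cash flow and weight by its period:
  t   CF        PV=CF/(1+0.051)^t    t·PV
  1        30.00        28.5442        28.5442
  2        30.00        27.1591        54.3183
  3        30.00        25.8412        77.5237
  4        30.00        24.5873        98.3491
  5        30.00        23.3942       116.9709
  6     1,030.00       764.2245     4,585.3467
  Σ                    893.7505     4,961.0528
Price P = Σ PV = 893.7505.
Macaulay duration = Σ(t·PV) / P = 4,961.0528 / 893.7505 = 5.55083 half-year periods.
In years: 5.55083 / 2 = 2.77541 years.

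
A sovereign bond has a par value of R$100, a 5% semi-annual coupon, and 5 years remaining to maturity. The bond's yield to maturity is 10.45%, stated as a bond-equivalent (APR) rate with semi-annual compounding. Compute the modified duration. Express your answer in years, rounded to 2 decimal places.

4.19 years

Periodic yield y = 0.05225. First find Macaulay duration:
  t   CF        PV=CF/(1+0.05225)^t    t·PV
  1         2.50         2.3759         2.3759
  2         2.50         2.2579         4.5158
  3         2.50         2.1458         6.4373
  4         2.50         2.0392         8.1569
  5         2.50         1.9380         9.6898
  6         2.50         1.8417        11.0504
  7         2.50         1.7503        12.2520
  8         2.50         1.6634        13.3069
  9         2.50         1.5808        14.2270
  10      102.50        61.5934       615.9345
  Σ                     79.1863       697.9464
P = 79.1863; Macaulay duration = 697.9464 / 79.1863 = 8.81398 half-year periods = 4.40699 years.
Modified duration = D_Mac / (1 + y) = 4.40699 / 1.05225 = 4.18816 years.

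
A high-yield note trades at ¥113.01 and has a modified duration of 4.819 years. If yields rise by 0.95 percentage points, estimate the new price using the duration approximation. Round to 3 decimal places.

Duration approximation: ΔP/P ≈ -D_mod · Δy = -4.819 × (+0.0095) = -0.0457805.
New price ≈ 113.01 × (1 - 0.0457805) = 107.836345695.

¥107.836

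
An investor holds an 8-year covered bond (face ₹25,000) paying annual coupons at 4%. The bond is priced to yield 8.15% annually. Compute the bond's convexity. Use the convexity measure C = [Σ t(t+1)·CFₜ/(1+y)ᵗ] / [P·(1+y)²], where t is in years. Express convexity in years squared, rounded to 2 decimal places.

49.77

With y = 0.0815:
  t   CF        PV=CF/(1+0.0815)^t    t·PV        t(t+1)·PV
  1     1,000.00       924.6417       924.6417       1,849.2834
  2     1,000.00       854.9623     1,709.9246       5,129.7737
  3     1,000.00       790.5338     2,371.6013       9,486.4053
  4     1,000.00       730.9605     2,923.8420      14,619.2099
  5     1,000.00       675.8766     3,379.3828      20,276.2966
  6     1,000.00       624.9436     3,749.6619      26,247.6332
  7     1,000.00       577.8490     4,044.9427      32,359.5416
  8    26,000.00    13,891.8843   111,135.0744   1,000,215.6700
  Σ                 19,071.6517   130,239.0713   1,110,183.8136
P = 19,071.6517.
Convexity = Σ t(t+1)·PV / [P·(1+y)²] = 1,110,183.8136 / (19,071.6517 × 1.169642) = 49.76838.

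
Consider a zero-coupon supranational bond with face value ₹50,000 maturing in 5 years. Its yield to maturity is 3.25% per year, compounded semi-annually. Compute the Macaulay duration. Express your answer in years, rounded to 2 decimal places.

A zero-coupon bond has a single cash flow at maturity, so its Macaulay duration equals its maturity: 5 years.
(Equivalently: 10 semi-annual periods ÷ 2 = 5 years.)

5.00 years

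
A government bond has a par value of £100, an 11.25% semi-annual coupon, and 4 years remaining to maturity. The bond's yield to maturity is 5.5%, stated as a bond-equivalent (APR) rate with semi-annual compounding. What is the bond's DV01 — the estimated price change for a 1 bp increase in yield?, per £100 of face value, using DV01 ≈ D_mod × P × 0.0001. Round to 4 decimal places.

Periodic yield y = 0.0275.
  t   CF        PV=CF/(1+0.0275)^t    t·PV
  1        5.625         5.4745         5.4745
  2        5.625         5.3279        10.6559
  3        5.625         5.1853        15.5560
  4        5.625         5.0466        20.1862
  5        5.625         4.9115        24.5575
  6        5.625         4.7800        28.6802
  7        5.625         4.6521        32.5648
  8      105.625        85.0182       680.1459
  Σ                    120.3962       817.8209
P = 120.3962; D_Mac = 6.79275 half-year periods = 3.39637 yrs; D_mod = 3.30547 yrs.
DV01 ≈ 3.30547 × 120.3962 × 0.0001 = 0.039797.

£0.0398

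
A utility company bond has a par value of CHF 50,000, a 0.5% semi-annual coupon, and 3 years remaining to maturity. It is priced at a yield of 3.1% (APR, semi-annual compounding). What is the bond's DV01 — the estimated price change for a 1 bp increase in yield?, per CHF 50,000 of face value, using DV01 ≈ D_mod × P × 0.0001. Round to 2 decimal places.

Periodic yield y = 0.0155.
  t   CF        PV=CF/(1+0.0155)^t    t·PV
  1       125.00       123.0921       123.0921
  2       125.00       121.2133       242.4265
  3       125.00       119.3631       358.0894
  4       125.00       117.5412       470.1650
  5       125.00       115.7472       578.7358
  6    50,125.00    45,706.1688   274,237.0128
  Σ                 46,303.1257   276,009.5216
P = 46,303.1257; D_Mac = 5.96093 half-year periods = 2.98046 yrs; D_mod = 2.93497 yrs.
DV01 ≈ 2.93497 × 46,303.1257 × 0.0001 = 13.589834.

CHF 13.59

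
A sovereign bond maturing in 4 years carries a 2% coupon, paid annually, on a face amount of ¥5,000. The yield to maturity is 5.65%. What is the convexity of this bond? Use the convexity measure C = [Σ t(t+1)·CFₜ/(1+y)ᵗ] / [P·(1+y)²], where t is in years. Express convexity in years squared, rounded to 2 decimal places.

With y = 0.0565:
  t   CF        PV=CF/(1+0.0565)^t    t·PV        t(t+1)·PV
  1       100.00        94.6522        94.6522         189.3043
  2       100.00        89.5903       179.1806         537.5418
  3       100.00        84.7991       254.3974       1,017.5898
  4     5,100.00     4,093.4753    16,373.9011      81,869.5053
  Σ                  4,362.5169    16,902.1313      83,613.9412
P = 4,362.5169.
Convexity = Σ t(t+1)·PV / [P·(1+y)²] = 83,613.9412 / (4,362.5169 × 1.116192) = 17.17128.

17.17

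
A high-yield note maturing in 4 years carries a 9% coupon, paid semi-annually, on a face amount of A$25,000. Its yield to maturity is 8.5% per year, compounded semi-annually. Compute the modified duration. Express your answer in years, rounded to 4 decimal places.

3.3109 years

Periodic yield y = 0.0425. First find Macaulay duration:
  t   CF        PV=CF/(1+0.0425)^t    t·PV
  1     1,125.00     1,079.1367     1,079.1367
  2     1,125.00     1,035.1431     2,070.2862
  3     1,125.00       992.9430     2,978.8291
  4     1,125.00       952.4633     3,809.8534
  5     1,125.00       913.6339     4,568.1695
  6     1,125.00       876.3874     5,258.3246
  7     1,125.00       840.6594     5,884.6158
  8    26,125.00    18,726.1195   149,808.9558
  Σ                 25,416.4864   175,458.1711
P = 25,416.4864; Macaulay duration = 175,458.1711 / 25,416.4864 = 6.90332 half-year periods = 3.45166 years.
Modified duration = D_Mac / (1 + y) = 3.45166 / 1.0425 = 3.31095 years.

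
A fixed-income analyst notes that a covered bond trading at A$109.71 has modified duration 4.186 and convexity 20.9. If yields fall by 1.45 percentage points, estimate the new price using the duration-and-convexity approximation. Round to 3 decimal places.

A$116.610

Duration effect: -D_mod·Δy = -4.186 × (-0.0145) = +0.060697
Convexity effect: ½·C·(Δy)² = 0.5 × 20.9 × (-0.0145)² = +0.0021971125
ΔP/P ≈ +0.060697 + 0.0021971125 = +0.0628941125
New price ≈ 109.71 × (1 + 0.0628941125) = 116.610113082375.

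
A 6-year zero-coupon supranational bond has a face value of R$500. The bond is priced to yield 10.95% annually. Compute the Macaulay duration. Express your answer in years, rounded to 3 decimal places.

6.000 years

A zero-coupon bond has a single cash flow at maturity, so its Macaulay duration equals its maturity: 6 years.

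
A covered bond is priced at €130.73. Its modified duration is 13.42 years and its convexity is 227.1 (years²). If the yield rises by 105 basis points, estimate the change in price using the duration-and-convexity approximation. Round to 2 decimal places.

-€16.78

Duration effect: -D_mod·Δy = -13.42 × (+0.0105) = -0.140910
Convexity effect: ½·C·(Δy)² = 0.5 × 227.1 × (0.0105)² = +0.0125188875
ΔP/P ≈ -0.140910 + 0.0125188875 = -0.1283911125
ΔP ≈ 130.73 × (-0.1283911125) = -16.784570137125.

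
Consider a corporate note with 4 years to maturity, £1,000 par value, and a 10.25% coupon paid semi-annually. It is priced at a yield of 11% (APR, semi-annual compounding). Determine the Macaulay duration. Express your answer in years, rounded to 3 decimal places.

Periodic yield y = 0.055. Discount each cash flow and weight by its period:
  t   CF        PV=CF/(1+0.055)^t    t·PV
  1        51.25        48.5782        48.5782
  2        51.25        46.0457        92.0914
  3        51.25        43.6452       130.9356
  4        51.25        41.3699       165.4794
  5        51.25        39.2131       196.0657
  6        51.25        37.1688       223.0131
  7        51.25        35.2311       246.6180
  8     1,051.25       684.9933     5,479.9465
  Σ                    976.2454     6,582.7278
Price P = Σ PV = 976.2454.
Macaulay duration = Σ(t·PV) / P = 6,582.7278 / 976.2454 = 6.74290 half-year periods.
In years: 6.74290 / 2 = 3.37145 years.

3.371 years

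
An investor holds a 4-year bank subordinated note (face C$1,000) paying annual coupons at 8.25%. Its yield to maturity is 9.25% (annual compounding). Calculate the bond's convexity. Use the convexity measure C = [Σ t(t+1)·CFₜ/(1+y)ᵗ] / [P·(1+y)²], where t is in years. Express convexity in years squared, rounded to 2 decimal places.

14.30

With y = 0.0925:
  t   CF        PV=CF/(1+0.0925)^t    t·PV        t(t+1)·PV
  1        82.50        75.5149        75.5149         151.0297
  2        82.50        69.1212       138.2423         414.7270
  3        82.50        63.2688       189.8064         759.2256
  4     1,082.50       759.8749     3,039.4998      15,197.4988
  Σ                    967.7798     3,443.0634      16,522.4812
P = 967.7798.
Convexity = Σ t(t+1)·PV / [P·(1+y)²] = 16,522.4812 / (967.7798 × 1.193556) = 14.30394.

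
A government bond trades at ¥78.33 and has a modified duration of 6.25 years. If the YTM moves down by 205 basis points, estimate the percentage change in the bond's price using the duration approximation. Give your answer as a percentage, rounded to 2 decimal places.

Duration approximation: ΔP/P ≈ -D_mod · Δy = -6.25 × (-0.0205) = +0.128125.
As a percentage: +12.8125%.

+12.81%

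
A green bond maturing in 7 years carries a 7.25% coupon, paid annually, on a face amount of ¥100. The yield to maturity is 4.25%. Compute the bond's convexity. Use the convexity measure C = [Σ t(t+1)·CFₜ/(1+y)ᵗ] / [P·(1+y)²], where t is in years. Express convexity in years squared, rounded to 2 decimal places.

40.25

With y = 0.0425:
  t   CF        PV=CF/(1+0.0425)^t    t·PV        t(t+1)·PV
  1         7.25         6.9544         6.9544          13.9089
  2         7.25         6.6709        13.3418          40.0255
  3         7.25         6.3990        19.1969          76.7876
  4         7.25         6.1381        24.5524         122.7619
  5         7.25         5.8879        29.4393         176.6359
  6         7.25         5.6478        33.8870         237.2089
  7       107.25        80.1429       561.0000       4,488.0004
  Σ                    117.8410       688.3719       5,155.3290
P = 117.8410.
Convexity = Σ t(t+1)·PV / [P·(1+y)²] = 5,155.3290 / (117.8410 × 1.086806) = 40.25390.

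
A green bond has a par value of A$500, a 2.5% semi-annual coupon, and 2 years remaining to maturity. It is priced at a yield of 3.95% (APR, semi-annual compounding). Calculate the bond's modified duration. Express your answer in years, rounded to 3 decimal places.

1.925 years

Periodic yield y = 0.01975. First find Macaulay duration:
  t   CF        PV=CF/(1+0.01975)^t    t·PV
  1         6.25         6.1290         6.1290
  2         6.25         6.0103        12.0205
  3         6.25         5.8938        17.6815
  4       506.25       468.1556     1,872.6222
  Σ                    486.1886     1,908.4532
P = 486.1886; Macaulay duration = 1,908.4532 / 486.1886 = 3.92534 half-year periods = 1.96267 years.
Modified duration = D_Mac / (1 + y) = 1.96267 / 1.01975 = 1.92466 years.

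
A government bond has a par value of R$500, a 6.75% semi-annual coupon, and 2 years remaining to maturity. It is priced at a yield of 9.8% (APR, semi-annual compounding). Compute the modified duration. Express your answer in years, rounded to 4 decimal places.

Periodic yield y = 0.049. First find Macaulay duration:
  t   CF        PV=CF/(1+0.049)^t    t·PV
  1       16.875        16.0867        16.0867
  2       16.875        15.3353        30.6706
  3       16.875        14.6190        43.8570
  4      516.875       426.8581     1,707.4326
  Σ                    472.8992     1,798.0469
P = 472.8992; Macaulay duration = 1,798.0469 / 472.8992 = 3.80218 half-year periods = 1.90109 years.
Modified duration = D_Mac / (1 + y) = 1.90109 / 1.049 = 1.81229 years.

1.8123 years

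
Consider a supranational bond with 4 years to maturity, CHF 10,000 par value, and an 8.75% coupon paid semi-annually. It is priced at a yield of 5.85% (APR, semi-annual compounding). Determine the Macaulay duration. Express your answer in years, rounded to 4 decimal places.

3.4897 years

Periodic yield y = 0.02925. Discount each cash flow and weight by its period:
  t   CF        PV=CF/(1+0.02925)^t    t·PV
  1       437.50       425.0668       425.0668
  2       437.50       412.9869       825.9739
  3       437.50       401.2504     1,203.7511
  4       437.50       389.8473     1,559.3893
  5       437.50       378.7683     1,893.8417
  6       437.50       368.0042     2,208.0253
  7       437.50       357.5460     2,502.8220
  8    10,437.50     8,287.6134    66,300.9071
  Σ                 11,021.0834    76,919.7772
Price P = Σ PV = 11,021.0834.
Macaulay duration = Σ(t·PV) / P = 76,919.7772 / 11,021.0834 = 6.97933 half-year periods.
In years: 6.97933 / 2 = 3.48966 years.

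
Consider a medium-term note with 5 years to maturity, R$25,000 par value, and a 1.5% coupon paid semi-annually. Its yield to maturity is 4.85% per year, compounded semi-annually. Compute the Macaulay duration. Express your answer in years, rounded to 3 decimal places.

4.819 years

Periodic yield y = 0.02425. Discount each cash flow and weight by its period:
  t   CF        PV=CF/(1+0.02425)^t    t·PV
  1       187.50       183.0608       183.0608
  2       187.50       178.7267       357.4533
  3       187.50       174.4951       523.4854
  4       187.50       170.3638       681.4553
  5       187.50       166.3303       831.6516
  6       187.50       162.3923       974.3538
  7       187.50       158.5475     1,109.8327
  8       187.50       154.7938     1,238.3502
  9       187.50       151.1289     1,360.1601
  10   25,187.50    19,820.9898   198,209.8976
  Σ                 21,320.8290   205,469.7008
Price P = Σ PV = 21,320.8290.
Macaulay duration = Σ(t·PV) / P = 205,469.7008 / 21,320.8290 = 9.63704 half-year periods.
In years: 9.63704 / 2 = 4.81852 years.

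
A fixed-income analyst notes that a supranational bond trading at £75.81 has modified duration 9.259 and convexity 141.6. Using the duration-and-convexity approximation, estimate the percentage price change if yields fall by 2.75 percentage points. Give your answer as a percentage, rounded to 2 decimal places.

+30.82%

Duration effect: -D_mod·Δy = -9.259 × (-0.0275) = +0.2546225
Convexity effect: ½·C·(Δy)² = 0.5 × 141.6 × (-0.0275)² = +0.0535425
ΔP/P ≈ +0.2546225 + 0.0535425 = +0.308165
= +30.8165%.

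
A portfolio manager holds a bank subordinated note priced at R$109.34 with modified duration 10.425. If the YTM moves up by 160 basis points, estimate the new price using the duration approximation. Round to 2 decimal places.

R$91.10

Duration approximation: ΔP/P ≈ -D_mod · Δy = -10.425 × (+0.016) = -0.166800.
New price ≈ 109.34 × (1 - 0.166800) = 91.102088.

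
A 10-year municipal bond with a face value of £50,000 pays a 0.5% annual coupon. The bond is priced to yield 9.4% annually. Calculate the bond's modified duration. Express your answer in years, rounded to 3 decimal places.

Periodic yield y = 0.094. First find Macaulay duration:
  t   CF        PV=CF/(1+0.094)^t    t·PV
  1       250.00       228.5192       228.5192
  2       250.00       208.8841       417.7682
  3       250.00       190.9361       572.8083
  4       250.00       174.5303       698.1210
  5       250.00       159.5341       797.6703
  6       250.00       145.8264       874.9582
  7       250.00       133.2965       933.0755
  8       250.00       121.8432       974.7459
  9       250.00       111.3741     1,002.3667
  10   50,250.00    20,462.6957   204,626.9571
  Σ                 21,937.4396   211,126.9904
P = 21,937.4396; Macaulay duration = 211,126.9904 / 21,937.4396 = 9.62405 years.
Modified duration = D_Mac / (1 + y) = 9.62405 / 1.094 = 8.79712 years.

8.797 years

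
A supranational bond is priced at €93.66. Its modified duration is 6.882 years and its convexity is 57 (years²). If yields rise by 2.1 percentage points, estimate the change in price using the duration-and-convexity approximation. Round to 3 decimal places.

-€12.359

Duration effect: -D_mod·Δy = -6.882 × (+0.021) = -0.144522
Convexity effect: ½·C·(Δy)² = 0.5 × 57 × (0.021)² = +0.0125685
ΔP/P ≈ -0.144522 + 0.0125685 = -0.1319535
ΔP ≈ 93.66 × (-0.1319535) = -12.35876481.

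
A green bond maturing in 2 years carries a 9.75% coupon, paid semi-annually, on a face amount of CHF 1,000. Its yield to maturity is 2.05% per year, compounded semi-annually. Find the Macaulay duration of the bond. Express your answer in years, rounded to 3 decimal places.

1.875 years

Periodic yield y = 0.01025. Discount each cash flow and weight by its period:
  t   CF        PV=CF/(1+0.01025)^t    t·PV
  1        48.75        48.2554        48.2554
  2        48.75        47.7658        95.5316
  3        48.75        47.2812       141.8435
  4     1,048.75     1,006.8309     4,027.3236
  Σ                  1,150.1332     4,312.9540
Price P = Σ PV = 1,150.1332.
Macaulay duration = Σ(t·PV) / P = 4,312.9540 / 1,150.1332 = 3.74996 half-year periods.
In years: 3.74996 / 2 = 1.87498 years.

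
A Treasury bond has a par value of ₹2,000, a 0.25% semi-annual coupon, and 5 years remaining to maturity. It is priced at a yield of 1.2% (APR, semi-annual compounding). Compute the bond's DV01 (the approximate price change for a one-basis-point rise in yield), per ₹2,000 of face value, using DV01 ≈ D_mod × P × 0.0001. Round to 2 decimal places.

Periodic yield y = 0.006.
  t   CF        PV=CF/(1+0.006)^t    t·PV
  1         2.50         2.4851         2.4851
  2         2.50         2.4703         4.9405
  3         2.50         2.4555         7.3666
  4         2.50         2.4409         9.7636
  5         2.50         2.4263        12.1317
  6         2.50         2.4119        14.4712
  7         2.50         2.3975        16.7823
  8         2.50         2.3832        19.0654
  9         2.50         2.3690        21.3207
  10    2,002.50     1,886.2216    18,862.2162
  Σ                  1,908.0612    18,970.5432
P = 1,908.0612; D_Mac = 9.94231 half-year periods = 4.97116 yrs; D_mod = 4.94151 yrs.
DV01 ≈ 4.94151 × 1,908.0612 × 0.0001 = 0.942870.

₹0.94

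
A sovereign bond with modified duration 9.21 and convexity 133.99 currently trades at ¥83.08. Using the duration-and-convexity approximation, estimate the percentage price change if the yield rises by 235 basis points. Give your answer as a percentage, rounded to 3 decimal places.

-17.944%

Duration effect: -D_mod·Δy = -9.21 × (+0.0235) = -0.216435
Convexity effect: ½·C·(Δy)² = 0.5 × 133.99 × (0.0235)² = +0.03699798875
ΔP/P ≈ -0.216435 + 0.03699798875 = -0.17943701125
= -17.943701125%.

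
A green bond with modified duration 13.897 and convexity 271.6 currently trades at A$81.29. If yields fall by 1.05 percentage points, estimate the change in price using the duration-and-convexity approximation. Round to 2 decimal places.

+A$13.08

Duration effect: -D_mod·Δy = -13.897 × (-0.0105) = +0.1459185
Convexity effect: ½·C·(Δy)² = 0.5 × 271.6 × (-0.0105)² = +0.01497195
ΔP/P ≈ +0.1459185 + 0.01497195 = +0.16089045
ΔP ≈ 81.29 × (+0.16089045) = +13.0787846805.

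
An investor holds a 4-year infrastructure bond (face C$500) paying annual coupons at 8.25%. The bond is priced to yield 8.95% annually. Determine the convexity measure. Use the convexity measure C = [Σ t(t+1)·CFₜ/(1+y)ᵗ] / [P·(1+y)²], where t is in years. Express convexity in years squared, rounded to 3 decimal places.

14.395

With y = 0.0895:
  t   CF        PV=CF/(1+0.0895)^t    t·PV        t(t+1)·PV
  1        41.25        37.8614        37.8614          75.7228
  2        41.25        34.7512        69.5023         208.5070
  3        41.25        31.8964        95.6893         382.7573
  4       541.25       384.1395     1,536.5580       7,682.7901
  Σ                    488.6485     1,739.6111       8,349.7772
P = 488.6485.
Convexity = Σ t(t+1)·PV / [P·(1+y)²] = 8,349.7772 / (488.6485 × 1.187010) = 14.39540.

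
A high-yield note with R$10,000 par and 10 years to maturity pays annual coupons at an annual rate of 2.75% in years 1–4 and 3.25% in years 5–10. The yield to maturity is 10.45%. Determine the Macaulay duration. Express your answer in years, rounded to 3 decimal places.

8.328 years

Periodic yield y = 0.1045. Discount each cash flow and weight by its year:
  t   CF        PV=CF/(1+0.1045)^t    t·PV
  1       275.00       248.9814       248.9814
  2       275.00       225.4246       450.8491
  3       275.00       204.0965       612.2895
  4       275.00       184.7863       739.1453
  5       325.00       197.7219       988.6095
  6       325.00       179.0148     1,074.0891
  7       325.00       162.0777     1,134.5440
  8       325.00       146.7431     1,173.9446
  9       325.00       132.8593     1,195.7335
  10   10,325.00     3,821.4912    38,214.9115
  Σ                  5,503.1968    45,833.0974
Price P = Σ PV = 5,503.1968.
Macaulay duration = Σ(t·PV) / P = 45,833.0974 / 5,503.1968 = 8.32845 years.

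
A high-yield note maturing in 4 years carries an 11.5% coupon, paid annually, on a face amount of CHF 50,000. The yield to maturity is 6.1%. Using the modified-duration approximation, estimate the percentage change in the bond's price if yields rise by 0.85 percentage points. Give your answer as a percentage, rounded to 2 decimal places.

Periodic yield y = 0.061. Modified duration first:
  t   CF        PV=CF/(1+0.061)^t    t·PV
  1     5,750.00     5,419.4156     5,419.4156
  2     5,750.00     5,107.8376    10,215.6751
  3     5,750.00     4,814.1730    14,442.5190
  4    55,750.00    43,992.9754   175,971.9017
  Σ                 59,334.4016   206,049.5115
P = 59,334.4016; D_Mac = 3.47268 yrs; D_mod = 3.47268/(1+0.061) = 3.27303 yrs.
ΔP/P ≈ -D_mod · Δy = -3.27303 × (+0.0085) = -0.027821 = -2.7821%.

-2.78%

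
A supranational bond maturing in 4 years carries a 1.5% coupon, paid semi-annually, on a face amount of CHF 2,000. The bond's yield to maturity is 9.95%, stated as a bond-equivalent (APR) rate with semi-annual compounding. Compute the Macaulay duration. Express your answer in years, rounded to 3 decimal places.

3.875 years

Periodic yield y = 0.04975. Discount each cash flow and weight by its period:
  t   CF        PV=CF/(1+0.04975)^t    t·PV
  1        15.00        14.2891        14.2891
  2        15.00        13.6119        27.2238
  3        15.00        12.9668        38.9005
  4        15.00        12.3523        49.4092
  5        15.00        11.7669        58.8345
  6        15.00        11.2092        67.2554
  7        15.00        10.6780        74.7460
  8     2,015.00     1,366.4319    10,931.4550
  Σ                  1,453.3062    11,262.1135
Price P = Σ PV = 1,453.3062.
Macaulay duration = Σ(t·PV) / P = 11,262.1135 / 1,453.3062 = 7.74931 half-year periods.
In years: 7.74931 / 2 = 3.87465 years.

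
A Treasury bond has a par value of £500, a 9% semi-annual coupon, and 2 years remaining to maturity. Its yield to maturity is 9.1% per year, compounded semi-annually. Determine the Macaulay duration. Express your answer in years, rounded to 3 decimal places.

Periodic yield y = 0.0455. Discount each cash flow and weight by its period:
  t   CF        PV=CF/(1+0.0455)^t    t·PV
  1        22.50        21.5208        21.5208
  2        22.50        20.5842        41.1684
  3        22.50        19.6884        59.0652
  4       522.50       437.3107     1,749.2430
  Σ                    499.1042     1,870.9974
Price P = Σ PV = 499.1042.
Macaulay duration = Σ(t·PV) / P = 1,870.9974 / 499.1042 = 3.74871 half-year periods.
In years: 3.74871 / 2 = 1.87436 years.

1.874 years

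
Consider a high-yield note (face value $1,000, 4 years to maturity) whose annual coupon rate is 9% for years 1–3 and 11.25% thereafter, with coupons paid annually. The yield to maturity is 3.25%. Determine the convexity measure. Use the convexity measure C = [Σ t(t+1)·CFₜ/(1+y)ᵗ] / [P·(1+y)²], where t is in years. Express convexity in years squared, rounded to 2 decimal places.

With y = 0.0325:
  t   CF        PV=CF/(1+0.0325)^t    t·PV        t(t+1)·PV
  1        90.00        87.1671        87.1671         174.3341
  2        90.00        84.4233       168.8466         506.5399
  3        90.00        81.7659       245.2978         981.1910
  4     1,112.50       978.9033     3,915.6131      19,578.0654
  Σ                  1,232.2596     4,416.9245      21,240.1304
P = 1,232.2596.
Convexity = Σ t(t+1)·PV / [P·(1+y)²] = 21,240.1304 / (1,232.2596 × 1.066056) = 16.16869.

16.17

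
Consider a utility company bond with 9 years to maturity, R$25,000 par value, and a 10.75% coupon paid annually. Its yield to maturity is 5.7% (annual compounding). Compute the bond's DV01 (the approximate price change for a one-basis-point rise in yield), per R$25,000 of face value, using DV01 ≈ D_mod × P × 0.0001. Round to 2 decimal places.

Periodic yield y = 0.057.
  t   CF        PV=CF/(1+0.057)^t    t·PV
  1     2,687.50     2,542.5733     2,542.5733
  2     2,687.50     2,405.4620     4,810.9240
  3     2,687.50     2,275.7445     6,827.2336
  4     2,687.50     2,153.0223     8,612.0891
  5     2,687.50     2,036.9180    10,184.5898
  6     2,687.50     1,927.0747    11,562.4482
  7     2,687.50     1,823.1549    12,762.0841
  8     2,687.50     1,724.8390    13,798.7124
  9    27,687.50    16,811.5926   151,304.3337
  Σ                 33,700.3813   222,404.9881
P = 33,700.3813; D_Mac = 6.59948 yrs; D_mod = 6.24359 yrs.
DV01 ≈ 6.24359 × 33,700.3813 × 0.0001 = 21.041153.

R$21.04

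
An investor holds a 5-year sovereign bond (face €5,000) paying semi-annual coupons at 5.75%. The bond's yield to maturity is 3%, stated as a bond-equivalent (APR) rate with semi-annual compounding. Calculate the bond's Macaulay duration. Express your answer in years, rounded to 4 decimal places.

4.4561 years

Periodic yield y = 0.015. Discount each cash flow and weight by its period:
  t   CF        PV=CF/(1+0.015)^t    t·PV
  1       143.75       141.6256       141.6256
  2       143.75       139.5326       279.0653
  3       143.75       137.4706       412.4117
  4       143.75       135.4390       541.7559
  5       143.75       133.4374       667.1871
  6       143.75       131.4654       788.7926
  7       143.75       129.5226       906.6582
  8       143.75       127.6085     1,020.8678
  9       143.75       125.7226     1,131.5037
  10    5,143.75     4,432.2008    44,322.0082
  Σ                  5,634.0252    50,211.8762
Price P = Σ PV = 5,634.0252.
Macaulay duration = Σ(t·PV) / P = 50,211.8762 / 5,634.0252 = 8.91226 half-year periods.
In years: 8.91226 / 2 = 4.45613 years.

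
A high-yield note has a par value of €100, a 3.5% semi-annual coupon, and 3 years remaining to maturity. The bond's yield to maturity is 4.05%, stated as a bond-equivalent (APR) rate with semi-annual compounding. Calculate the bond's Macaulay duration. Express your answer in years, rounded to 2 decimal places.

2.87 years

Periodic yield y = 0.02025. Discount each cash flow and weight by its period:
  t   CF        PV=CF/(1+0.02025)^t    t·PV
  1         1.75         1.7153         1.7153
  2         1.75         1.6812         3.3624
  3         1.75         1.6479         4.9436
  4         1.75         1.6151         6.4606
  5         1.75         1.5831         7.9154
  6       101.75        90.2183       541.3100
  Σ                     98.4609       565.7073
Price P = Σ PV = 98.4609.
Macaulay duration = Σ(t·PV) / P = 565.7073 / 98.4609 = 5.74550 half-year periods.
In years: 5.74550 / 2 = 2.87275 years.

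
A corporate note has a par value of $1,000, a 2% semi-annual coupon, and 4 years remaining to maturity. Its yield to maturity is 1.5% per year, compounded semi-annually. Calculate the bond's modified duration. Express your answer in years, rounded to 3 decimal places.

3.837 years

Periodic yield y = 0.0075. First find Macaulay duration:
  t   CF        PV=CF/(1+0.0075)^t    t·PV
  1        10.00         9.9256         9.9256
  2        10.00         9.8517        19.7033
  3        10.00         9.7783        29.3350
  4        10.00         9.7055        38.8222
  5        10.00         9.6333        48.1665
  6        10.00         9.5616        57.3695
  7        10.00         9.4904        66.4328
  8     1,010.00       951.3952     7,611.1612
  Σ                  1,019.3415     7,880.9161
P = 1,019.3415; Macaulay duration = 7,880.9161 / 1,019.3415 = 7.73138 half-year periods = 3.86569 years.
Modified duration = D_Mac / (1 + y) = 3.86569 / 1.0075 = 3.83691 years.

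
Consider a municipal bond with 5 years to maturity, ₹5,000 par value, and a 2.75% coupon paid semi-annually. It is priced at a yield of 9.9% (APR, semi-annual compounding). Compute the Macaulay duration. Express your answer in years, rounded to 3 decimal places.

4.640 years

Periodic yield y = 0.0495. Discount each cash flow and weight by its period:
  t   CF        PV=CF/(1+0.0495)^t    t·PV
  1        68.75        65.5074        65.5074
  2        68.75        62.4177       124.8354
  3        68.75        59.4738       178.4213
  4        68.75        56.6687       226.6746
  5        68.75        53.9959       269.9793
  6        68.75        51.4491       308.6948
  7        68.75        49.0225       343.1576
  8        68.75        46.7104       373.6828
  9        68.75        44.5072       400.5652
  10    5,068.75     3,126.6297    31,266.2965
  Σ                  3,616.3823    33,557.8150
Price P = Σ PV = 3,616.3823.
Macaulay duration = Σ(t·PV) / P = 33,557.8150 / 3,616.3823 = 9.27939 half-year periods.
In years: 9.27939 / 2 = 4.63969 years.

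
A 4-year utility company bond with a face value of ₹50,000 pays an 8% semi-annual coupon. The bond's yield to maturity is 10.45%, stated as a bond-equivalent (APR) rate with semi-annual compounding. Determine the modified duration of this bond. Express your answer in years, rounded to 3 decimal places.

3.304 years

Periodic yield y = 0.05225. First find Macaulay duration:
  t   CF        PV=CF/(1+0.05225)^t    t·PV
  1     2,000.00     1,900.6890     1,900.6890
  2     2,000.00     1,806.3093     3,612.6187
  3     2,000.00     1,716.6161     5,149.8484
  4     2,000.00     1,631.3767     6,525.5068
  5     2,000.00     1,550.3699     7,751.8494
  6     2,000.00     1,473.3855     8,840.3130
  7     2,000.00     1,400.2238     9,801.5666
  8    52,000.00    34,598.0696   276,784.5570
  Σ                 46,077.0400   320,366.9489
P = 46,077.0400; Macaulay duration = 320,366.9489 / 46,077.0400 = 6.95285 half-year periods = 3.47643 years.
Modified duration = D_Mac / (1 + y) = 3.47643 / 1.05225 = 3.30380 years.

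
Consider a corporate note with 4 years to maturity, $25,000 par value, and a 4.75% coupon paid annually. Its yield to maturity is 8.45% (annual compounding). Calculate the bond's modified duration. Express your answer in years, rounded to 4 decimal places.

Periodic yield y = 0.0845. First find Macaulay duration:
  t   CF        PV=CF/(1+0.0845)^t    t·PV
  1     1,187.50     1,094.9746     1,094.9746
  2     1,187.50     1,009.6585     2,019.3170
  3     1,187.50       930.9899     2,792.9696
  4    26,187.50    18,931.0985    75,724.3940
  Σ                 21,966.7215    81,631.6552
P = 21,966.7215; Macaulay duration = 81,631.6552 / 21,966.7215 = 3.71615 years.
Modified duration = D_Mac / (1 + y) = 3.71615 / 1.0845 = 3.42660 years.

3.4266 years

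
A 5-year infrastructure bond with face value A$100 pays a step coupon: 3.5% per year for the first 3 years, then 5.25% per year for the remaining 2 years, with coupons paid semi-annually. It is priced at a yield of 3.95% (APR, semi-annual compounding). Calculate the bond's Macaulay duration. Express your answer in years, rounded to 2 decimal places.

Periodic yield y = 0.01975. Discount each cash flow and weight by its period:
  t   CF        PV=CF/(1+0.01975)^t    t·PV
  1        1.750         1.7161         1.7161
  2        1.750         1.6829         3.3657
  3        1.750         1.6503         4.9508
  4        1.750         1.6183         6.4733
  5        1.750         1.5870         7.9349
  6        1.750         1.5562         9.3374
  7        2.625         2.2891        16.0240
  8        2.625         2.2448        17.9585
  9        2.625         2.2013        19.8120
  10     102.625        84.3949       843.9487
  Σ                    100.9409       931.5214
Price P = Σ PV = 100.9409.
Macaulay duration = Σ(t·PV) / P = 931.5214 / 100.9409 = 9.22838 half-year periods.
In years: 9.22838 / 2 = 4.61419 years.

4.61 years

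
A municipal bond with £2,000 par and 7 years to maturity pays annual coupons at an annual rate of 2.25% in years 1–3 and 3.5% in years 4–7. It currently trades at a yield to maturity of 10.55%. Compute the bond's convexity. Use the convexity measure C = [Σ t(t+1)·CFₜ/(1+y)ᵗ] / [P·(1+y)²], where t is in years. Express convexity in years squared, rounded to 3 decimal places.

With y = 0.1055:
  t   CF        PV=CF/(1+0.1055)^t    t·PV        t(t+1)·PV
  1        45.00        40.7056        40.7056          81.4111
  2        45.00        36.8210        73.6419         220.9257
  3        45.00        33.3071        99.9212         399.6847
  4        70.00        46.8666       187.4662         937.3311
  5        70.00        42.3940       211.9700       1,271.8197
  6        70.00        38.3483       230.0895       1,610.6265
  7     2,070.00     1,025.7915     7,180.5408      57,444.3268
  Σ                  1,264.2339     8,024.3352      61,966.1257
P = 1,264.2339.
Convexity = Σ t(t+1)·PV / [P·(1+y)²] = 61,966.1257 / (1,264.2339 × 1.222130) = 40.10601.

40.106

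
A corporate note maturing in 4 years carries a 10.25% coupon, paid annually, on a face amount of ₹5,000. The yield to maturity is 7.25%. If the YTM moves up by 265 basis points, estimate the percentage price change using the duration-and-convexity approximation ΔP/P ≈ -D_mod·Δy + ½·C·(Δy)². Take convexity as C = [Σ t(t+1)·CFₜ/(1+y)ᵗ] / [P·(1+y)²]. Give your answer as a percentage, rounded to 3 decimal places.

With y = 0.0725:
  t   CF        PV=CF/(1+0.0725)^t    t·PV        t(t+1)·PV
  1       512.50       477.8555       477.8555         955.7110
  2       512.50       445.5529       891.1058       2,673.3174
  3       512.50       415.4339     1,246.3018       4,985.2072
  4     5,512.50     4,166.3850    16,665.5400      83,327.7000
  Σ                  5,505.2273    19,280.8031      91,941.9355
P = 5,505.2273; D_Mac = 3.50227 yrs; D_mod = 3.26552 yrs; C = 14.51924.
Duration effect: -3.26552 × (+0.0265) = -0.086536
Convexity effect: 0.5 × 14.51924 × (0.0265)² = +0.0050981
ΔP/P ≈ -0.086536 + 0.0050981 = -0.081438 = -8.1438%.

-8.144%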